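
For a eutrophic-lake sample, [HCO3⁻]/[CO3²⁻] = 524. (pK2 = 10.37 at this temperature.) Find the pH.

pH = 7.65

From K2 = [H⁺][CO3²⁻]/[HCO3⁻]:  pH = pK2 − log₁₀([HCO3⁻]/[CO3²⁻])
log₁₀(524) = +2.719
pH = 10.37 − (+2.719) = 7.65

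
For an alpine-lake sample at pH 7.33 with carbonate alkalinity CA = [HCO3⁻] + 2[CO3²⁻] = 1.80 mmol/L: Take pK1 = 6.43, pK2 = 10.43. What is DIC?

DIC = 2.02 mmol/L

CA = [HCO3⁻] + 2[CO3²⁻] = (α₁ + 2α₂)·DIC
At pH 7.33: [H⁺]/K1 = 10^-0.90 = 0.12589, K2/[H⁺] = 10^-3.10 = 0.00079433
α₁ = 1/(1 + 0.12589 + 0.00079433) = 1/1.1267 = 0.8876; α₂ = α₁·K2/[H⁺] = 0.0007050
α₁ + 2α₂ = 0.8890
DIC = CA / (α₁ + 2α₂) = 1.80 / 0.8890 = 2.02 mmol/L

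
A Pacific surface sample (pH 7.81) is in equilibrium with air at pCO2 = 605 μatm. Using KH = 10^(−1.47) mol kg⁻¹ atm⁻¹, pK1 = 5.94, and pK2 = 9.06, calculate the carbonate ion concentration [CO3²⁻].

[CO3²⁻] = 0.0855 mmol/kg

[CO2*] = KH · pCO2 = 10^(−1.47) × 605×10^-6 = 2.050×10^-5 mol/kg
α₀ = 1/(1 + K1/[H⁺] + K1K2/[H⁺]²) = 1/(1 + 10^+1.87 + 10^+0.62) = 0.01261
DIC = [CO2*]/α₀ = 2.050×10^-5 / 0.01261 = 1.626 mmol/kg
[CO3²⁻] = α₂·DIC; α₂ = 0.05257, so [CO3²⁻] = 0.05257 × 1.626 = 0.0855 mmol/kg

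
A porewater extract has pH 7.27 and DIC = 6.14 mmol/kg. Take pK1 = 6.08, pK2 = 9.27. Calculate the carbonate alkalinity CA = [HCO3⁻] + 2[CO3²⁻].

CA = [HCO3⁻] + 2[CO3²⁻] = (α₁ + 2α₂)·DIC
At pH 7.27: [H⁺]/K1 = 10^-1.19 = 0.064565, K2/[H⁺] = 10^-2.00 = 0.010000
α₁ = 1/(1 + 0.064565 + 0.010000) = 1/1.0746 = 0.9306; α₂ = α₁·K2/[H⁺] = 0.009306
α₁ + 2α₂ = 0.9492
CA = 0.9492 × 6.14 = 5.83 mmol/kg

CA = 5.83 mmol/kg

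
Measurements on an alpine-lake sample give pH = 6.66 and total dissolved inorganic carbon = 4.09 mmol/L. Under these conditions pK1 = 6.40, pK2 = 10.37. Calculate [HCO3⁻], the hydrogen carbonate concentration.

α₁ = 1 / (1 + [H⁺]/K1 + K2/[H⁺]) = 1 / (1 + 10^-0.26 + 10^-3.71)
   = 1 / (1 + 0.54954 + 0.00019498) = 1/1.5497 = 0.6453
[HCO3⁻] = α₁ × DIC = 0.6453 × 4.09 = 2.64 mmol/L

[HCO3⁻] = 2.64 mmol/L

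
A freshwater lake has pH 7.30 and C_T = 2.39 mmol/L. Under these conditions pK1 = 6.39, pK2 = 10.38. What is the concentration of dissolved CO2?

[CO2*] = 0.262 mmol/L

α₀ = 1 / (1 + K1/[H⁺] + K1K2/[H⁺]²) = 1 / (1 + 10^+0.91 + 10^-2.17)
   = 1 / (1 + 8.1283 + 0.0067608) = 1/9.1351 = 0.1095
[CO2*] = α₀ × DIC = 0.1095 × 2.39 = 0.262 mmol/L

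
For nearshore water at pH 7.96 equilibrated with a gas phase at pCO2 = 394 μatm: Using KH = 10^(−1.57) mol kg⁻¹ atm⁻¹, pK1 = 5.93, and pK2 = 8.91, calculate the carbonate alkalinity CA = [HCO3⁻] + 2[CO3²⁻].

CA = 1.39 mmol/kg

[CO2*] = KH · pCO2 = 10^(−1.57) × 394×10^-6 = 1.060×10^-5 mol/kg
α₀ = 1/(1 + K1/[H⁺] + K1K2/[H⁺]²) = 1/(1 + 10^+2.03 + 10^+1.08) = 0.008321
DIC = [CO2*]/α₀ = 1.060×10^-5 / 0.008321 = 1.274 mmol/kg
CA = (α₁ + 2α₂)·DIC = (0.8916 + 2×0.1000) × 1.274 = 1.39 mmol/kg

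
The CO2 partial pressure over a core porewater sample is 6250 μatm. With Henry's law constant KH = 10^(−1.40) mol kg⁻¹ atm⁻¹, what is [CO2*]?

KH = 10^(−1.40) = 3.981×10^-2 mol kg⁻¹ atm⁻¹
[CO2*] = KH · pCO2 = 3.981×10^-2 × 6250×10^-6 atm = 2.49×10^-4 mol/kg

[CO2*] = 249 μmol/kg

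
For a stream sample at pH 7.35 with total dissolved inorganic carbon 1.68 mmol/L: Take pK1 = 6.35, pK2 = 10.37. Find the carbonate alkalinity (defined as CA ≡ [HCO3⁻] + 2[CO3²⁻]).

CA = [HCO3⁻] + 2[CO3²⁻] = (α₁ + 2α₂)·DIC
At pH 7.35: [H⁺]/K1 = 10^-1.00 = 0.10000, K2/[H⁺] = 10^-3.02 = 0.00095499
α₁ = 1/(1 + 0.10000 + 0.00095499) = 1/1.1010 = 0.9083; α₂ = α₁·K2/[H⁺] = 0.0008674
α₁ + 2α₂ = 0.9100
CA = 0.9100 × 1.68 = 1.53 mmol/L

CA = 1.53 mmol/L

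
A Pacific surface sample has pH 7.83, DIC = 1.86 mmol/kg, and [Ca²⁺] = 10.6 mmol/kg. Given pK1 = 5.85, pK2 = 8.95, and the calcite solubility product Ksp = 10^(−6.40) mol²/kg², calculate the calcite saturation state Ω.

Ω = 3.46

α₂ = 1 / (1 + [H⁺]/K2 + [H⁺]²/(K1K2)) = 1 / (1 + 10^+1.12 + 10^-0.86)
   = 1 / (1 + 13.183 + 0.13804) = 1/14.321 = 0.06983
[CO3²⁻] = α₂ × DIC = 0.06983 × 1.86 = 0.1299 mmol/kg
Ksp = 10^(−6.40) = 3.981×10^-7
Ω = [Ca²⁺][CO3²⁻]/Ksp = (10.6×10^-3)(1.299×10^-4) / 3.981×10^-7 = 3.46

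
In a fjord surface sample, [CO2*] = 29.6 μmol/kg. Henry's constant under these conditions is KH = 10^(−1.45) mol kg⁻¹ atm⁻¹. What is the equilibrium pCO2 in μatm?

KH = 10^(−1.45) = 3.548×10^-2 mol kg⁻¹ atm⁻¹
pCO2 = [CO2*]/KH = 29.6×10^-6 / 3.548×10^-2 = 8.34×10^-4 atm = 834 μatm

pCO2 = 834 μatm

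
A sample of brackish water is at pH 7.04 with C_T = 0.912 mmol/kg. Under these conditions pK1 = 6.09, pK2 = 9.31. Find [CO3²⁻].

[CO3²⁻] = 4.38 μmol/kg

α₂ = 1 / (1 + [H⁺]/K2 + [H⁺]²/(K1K2)) = 1 / (1 + 10^+2.27 + 10^+1.32)
   = 1 / (1 + 186.21 + 20.893) = 1/208.10 = 0.004805
[CO3²⁻] = α₂ × DIC = 0.004805 × 0.912 = 0.00438 mmol/kg = 4.38 μmol/kg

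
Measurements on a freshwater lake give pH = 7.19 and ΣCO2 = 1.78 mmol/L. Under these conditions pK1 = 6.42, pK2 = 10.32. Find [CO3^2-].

[CO3²⁻] = 1.13 μmol/L

α₂ = 1 / (1 + [H⁺]/K2 + [H⁺]²/(K1K2)) = 1 / (1 + 10^+3.13 + 10^+2.36)
   = 1 / (1 + 1349.0 + 229.09) = 1/1579.0 = 0.0006333
[CO3²⁻] = α₂ × DIC = 0.0006333 × 1.78 = 0.00113 mmol/L = 1.13 μmol/L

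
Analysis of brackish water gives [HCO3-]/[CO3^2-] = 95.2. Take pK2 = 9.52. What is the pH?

From K2 = [H⁺][CO3^2-]/[HCO3-]:  pH = pK2 − log₁₀([HCO3-]/[CO3^2-])
log₁₀(95.2) = +1.979
pH = 9.52 − (+1.979) = 7.54

pH = 7.54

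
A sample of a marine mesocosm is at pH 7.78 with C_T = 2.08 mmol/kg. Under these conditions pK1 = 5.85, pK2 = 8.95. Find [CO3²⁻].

α₂ = 1 / (1 + [H⁺]/K2 + [H⁺]²/(K1K2)) = 1 / (1 + 10^+1.17 + 10^-0.76)
   = 1 / (1 + 14.791 + 0.17378) = 1/15.965 = 0.06264
[CO3²⁻] = α₂ × DIC = 0.06264 × 2.08 = 0.130 mmol/kg

[CO3²⁻] = 0.130 mmol/kg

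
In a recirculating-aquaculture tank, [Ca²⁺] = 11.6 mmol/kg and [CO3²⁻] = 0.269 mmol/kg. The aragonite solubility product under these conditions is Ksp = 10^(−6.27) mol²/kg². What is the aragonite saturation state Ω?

Ω = 5.81

Ksp = 10^(−6.27) = 5.370×10^-7
Ω = [Ca²⁺][CO3²⁻]/Ksp = (11.6×10^-3)(0.269×10^-3) / 5.370×10^-7 = 5.81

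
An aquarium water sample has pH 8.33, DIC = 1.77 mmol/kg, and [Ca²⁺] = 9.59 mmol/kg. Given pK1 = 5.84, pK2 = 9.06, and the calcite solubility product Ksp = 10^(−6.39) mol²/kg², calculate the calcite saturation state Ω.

α₂ = 1 / (1 + [H⁺]/K2 + [H⁺]²/(K1K2)) = 1 / (1 + 10^+0.73 + 10^-1.76)
   = 1 / (1 + 5.3703 + 0.017378) = 1/6.3877 = 0.1566
[CO3²⁻] = α₂ × DIC = 0.1566 × 1.77 = 0.2771 mmol/kg
Ksp = 10^(−6.39) = 4.074×10^-7
Ω = [Ca²⁺][CO3²⁻]/Ksp = (9.59×10^-3)(2.771×10^-4) / 4.074×10^-7 = 6.52

Ω = 6.52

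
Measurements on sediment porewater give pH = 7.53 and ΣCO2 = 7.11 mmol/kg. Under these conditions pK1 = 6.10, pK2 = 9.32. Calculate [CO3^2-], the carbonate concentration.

α₂ = 1 / (1 + [H⁺]/K2 + [H⁺]²/(K1K2)) = 1 / (1 + 10^+1.79 + 10^+0.36)
   = 1 / (1 + 61.660 + 2.2909) = 1/64.950 = 0.01540
[CO3²⁻] = α₂ × DIC = 0.01540 × 7.11 = 0.109 mmol/kg

[CO3²⁻] = 0.109 mmol/kg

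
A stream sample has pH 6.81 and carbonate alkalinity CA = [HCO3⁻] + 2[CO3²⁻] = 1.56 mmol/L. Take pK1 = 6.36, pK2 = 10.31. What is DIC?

CA = [HCO3⁻] + 2[CO3²⁻] = (α₁ + 2α₂)·DIC
At pH 6.81: [H⁺]/K1 = 10^-0.45 = 0.35481, K2/[H⁺] = 10^-3.50 = 0.00031623
α₁ = 1/(1 + 0.35481 + 0.00031623) = 1/1.3551 = 0.7379; α₂ = α₁·K2/[H⁺] = 0.0002334
α₁ + 2α₂ = 0.7384
DIC = CA / (α₁ + 2α₂) = 1.56 / 0.7384 = 2.11 mmol/L

DIC = 2.11 mmol/L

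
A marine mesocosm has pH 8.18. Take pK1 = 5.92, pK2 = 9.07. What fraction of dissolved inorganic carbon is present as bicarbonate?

α₁ = 1 / (1 + [H⁺]/K1 + K2/[H⁺]) = 1 / (1 + 10^-2.26 + 10^-0.89)
   = 1 / (1 + 0.0054954 + 0.12882) = 1/1.1343 = 0.8816

α₁ = 0.882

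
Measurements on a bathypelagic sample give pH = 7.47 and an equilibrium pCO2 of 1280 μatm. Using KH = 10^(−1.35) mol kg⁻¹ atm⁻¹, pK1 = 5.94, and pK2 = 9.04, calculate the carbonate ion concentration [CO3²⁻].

[CO2*] = KH · pCO2 = 10^(−1.35) × 1280×10^-6 = 5.718×10^-5 mol/kg
α₀ = 1/(1 + K1/[H⁺] + K1K2/[H⁺]²) = 1/(1 + 10^+1.53 + 10^-0.04) = 0.02794
DIC = [CO2*]/α₀ = 5.718×10^-5 / 0.02794 = 2.047 mmol/kg
[CO3²⁻] = α₂·DIC; α₂ = 0.02548, so [CO3²⁻] = 0.02548 × 2.047 = 0.0521 mmol/kg

[CO3²⁻] = 0.0521 mmol/kg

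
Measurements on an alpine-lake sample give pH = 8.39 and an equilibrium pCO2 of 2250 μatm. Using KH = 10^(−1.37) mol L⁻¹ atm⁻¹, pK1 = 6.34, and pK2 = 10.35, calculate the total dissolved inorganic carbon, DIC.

DIC = 11.0 mmol/L

[CO2*] = KH · pCO2 = 10^(−1.37) × 2250×10^-6 = 9.598×10^-5 mol/L
α₀ = 1/(1 + K1/[H⁺] + K1K2/[H⁺]²) = 1/(1 + 10^+2.05 + 10^+0.09) = 0.008739
DIC = [CO2*]/α₀ = 9.598×10^-5 / 0.008739 = 11.0 mmol/L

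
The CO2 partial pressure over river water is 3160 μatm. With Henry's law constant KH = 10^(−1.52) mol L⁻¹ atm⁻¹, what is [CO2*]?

KH = 10^(−1.52) = 3.020×10^-2 mol L⁻¹ atm⁻¹
[CO2*] = KH · pCO2 = 3.020×10^-2 × 3160×10^-6 atm = 9.54×10^-5 mol/L

[CO2*] = 95.4 μmol/L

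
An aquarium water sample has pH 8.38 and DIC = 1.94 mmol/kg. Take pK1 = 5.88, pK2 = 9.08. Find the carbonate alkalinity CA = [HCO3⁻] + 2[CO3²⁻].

CA = 2.26 mmol/kg

CA = [HCO3⁻] + 2[CO3²⁻] = (α₁ + 2α₂)·DIC
At pH 8.38: [H⁺]/K1 = 10^-2.50 = 0.0031623, K2/[H⁺] = 10^-0.70 = 0.19953
α₁ = 1/(1 + 0.0031623 + 0.19953) = 1/1.2027 = 0.8315; α₂ = α₁·K2/[H⁺] = 0.1659
α₁ + 2α₂ = 1.1633
CA = 1.1633 × 1.94 = 2.26 mmol/kg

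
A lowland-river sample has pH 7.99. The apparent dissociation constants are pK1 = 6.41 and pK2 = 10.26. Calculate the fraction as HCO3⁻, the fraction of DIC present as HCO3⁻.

α₁ = 1 / (1 + [H⁺]/K1 + K2/[H⁺]) = 1 / (1 + 10^-1.58 + 10^-2.27)
   = 1 / (1 + 0.026303 + 0.0053703) = 1/1.0317 = 0.9693

α₁ = 0.969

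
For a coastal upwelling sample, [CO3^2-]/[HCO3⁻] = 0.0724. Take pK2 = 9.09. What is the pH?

From K2 = [H⁺][CO3^2-]/[HCO3⁻]:  pH = pK2 + log₁₀([CO3^2-]/[HCO3⁻])
log₁₀(0.0724) = -1.140
pH = 9.09 + (-1.140) = 7.95

pH = 7.95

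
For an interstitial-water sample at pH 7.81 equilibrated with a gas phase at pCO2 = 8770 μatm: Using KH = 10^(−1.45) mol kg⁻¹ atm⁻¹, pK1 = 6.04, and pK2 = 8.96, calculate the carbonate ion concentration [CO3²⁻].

[CO2*] = KH · pCO2 = 10^(−1.45) × 8770×10^-6 = 3.112×10^-4 mol/kg
α₀ = 1/(1 + K1/[H⁺] + K1K2/[H⁺]²) = 1/(1 + 10^+1.77 + 10^+0.62) = 0.01561
DIC = [CO2*]/α₀ = 3.112×10^-4 / 0.01561 = 19.93 mmol/kg
[CO3²⁻] = α₂·DIC; α₂ = 0.06508, so [CO3²⁻] = 0.06508 × 19.93 = 1.30 mmol/kg

[CO3²⁻] = 1.30 mmol/kg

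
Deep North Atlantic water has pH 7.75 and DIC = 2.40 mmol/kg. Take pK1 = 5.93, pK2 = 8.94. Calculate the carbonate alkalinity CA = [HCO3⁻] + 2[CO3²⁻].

CA = [HCO3⁻] + 2[CO3²⁻] = (α₁ + 2α₂)·DIC
At pH 7.75: [H⁺]/K1 = 10^-1.82 = 0.015136, K2/[H⁺] = 10^-1.19 = 0.064565
α₁ = 1/(1 + 0.015136 + 0.064565) = 1/1.0797 = 0.9262; α₂ = α₁·K2/[H⁺] = 0.05980
α₁ + 2α₂ = 1.0458
CA = 1.0458 × 2.40 = 2.51 mmol/kg

CA = 2.51 mmol/kg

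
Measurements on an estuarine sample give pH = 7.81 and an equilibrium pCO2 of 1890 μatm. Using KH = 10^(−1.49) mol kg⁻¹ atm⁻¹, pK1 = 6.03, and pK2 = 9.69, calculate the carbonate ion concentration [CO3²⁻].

[CO2*] = KH · pCO2 = 10^(−1.49) × 1890×10^-6 = 6.116×10^-5 mol/kg
α₀ = 1/(1 + K1/[H⁺] + K1K2/[H⁺]²) = 1/(1 + 10^+1.78 + 10^-0.10) = 0.01612
DIC = [CO2*]/α₀ = 6.116×10^-5 / 0.01612 = 3.795 mmol/kg
[CO3²⁻] = α₂·DIC; α₂ = 0.01280, so [CO3²⁻] = 0.01280 × 3.795 = 0.0486 mmol/kg

[CO3²⁻] = 0.0486 mmol/kg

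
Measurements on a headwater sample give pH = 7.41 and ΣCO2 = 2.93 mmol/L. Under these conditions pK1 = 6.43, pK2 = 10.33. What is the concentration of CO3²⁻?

[CO3²⁻] = 3.19 μmol/L

α₂ = 1 / (1 + [H⁺]/K2 + [H⁺]²/(K1K2)) = 1 / (1 + 10^+2.92 + 10^+1.94)
   = 1 / (1 + 831.76 + 87.096) = 1/919.86 = 0.001087
[CO3²⁻] = α₂ × DIC = 0.001087 × 2.93 = 0.00319 mmol/L = 3.19 μmol/L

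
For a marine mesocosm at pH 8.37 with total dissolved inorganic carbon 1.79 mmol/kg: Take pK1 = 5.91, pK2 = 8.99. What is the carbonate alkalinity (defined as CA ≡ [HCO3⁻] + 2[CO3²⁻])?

CA = 2.13 mmol/kg

CA = [HCO3⁻] + 2[CO3²⁻] = (α₁ + 2α₂)·DIC
At pH 8.37: [H⁺]/K1 = 10^-2.46 = 0.0034674, K2/[H⁺] = 10^-0.62 = 0.23988
α₁ = 1/(1 + 0.0034674 + 0.23988) = 1/1.2434 = 0.8043; α₂ = α₁·K2/[H⁺] = 0.1929
α₁ + 2α₂ = 1.1901
CA = 1.1901 × 1.79 = 2.13 mmol/kg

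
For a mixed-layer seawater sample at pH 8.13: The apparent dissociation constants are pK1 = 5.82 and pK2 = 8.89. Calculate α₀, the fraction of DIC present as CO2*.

α₀ = 0.00416

α₀ = 1 / (1 + K1/[H⁺] + K1K2/[H⁺]²) = 1 / (1 + 10^+2.31 + 10^+1.55)
   = 1 / (1 + 204.17 + 35.481) = 1/240.66 = 0.004155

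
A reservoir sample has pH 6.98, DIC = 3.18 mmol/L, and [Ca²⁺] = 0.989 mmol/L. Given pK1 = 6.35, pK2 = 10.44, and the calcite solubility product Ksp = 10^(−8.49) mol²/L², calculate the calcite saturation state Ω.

α₂ = 1 / (1 + [H⁺]/K2 + [H⁺]²/(K1K2)) = 1 / (1 + 10^+3.46 + 10^+2.83)
   = 1 / (1 + 2884.0 + 676.08) = 1/3561.1 = 0.0002808
[CO3²⁻] = α₂ × DIC = 0.0002808 × 3.18 = 0.0008930 mmol/L = 0.8930 μmol/L
Ksp = 10^(−8.49) = 3.236×10^-9
Ω = [Ca²⁺][CO3²⁻]/Ksp = (0.989×10^-3)(8.930×10^-7) / 3.236×10^-9 = 0.273

Ω = 0.273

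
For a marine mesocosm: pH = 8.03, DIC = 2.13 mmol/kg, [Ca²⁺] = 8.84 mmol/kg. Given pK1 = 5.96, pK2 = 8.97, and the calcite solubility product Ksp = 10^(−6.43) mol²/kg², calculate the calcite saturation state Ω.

α₂ = 1 / (1 + [H⁺]/K2 + [H⁺]²/(K1K2)) = 1 / (1 + 10^+0.94 + 10^-1.13)
   = 1 / (1 + 8.7096 + 0.074131) = 1/9.7838 = 0.1022
[CO3²⁻] = α₂ × DIC = 0.1022 × 2.13 = 0.2177 mmol/kg
Ksp = 10^(−6.43) = 3.715×10^-7
Ω = [Ca²⁺][CO3²⁻]/Ksp = (8.84×10^-3)(2.177×10^-4) / 3.715×10^-7 = 5.18

Ω = 5.18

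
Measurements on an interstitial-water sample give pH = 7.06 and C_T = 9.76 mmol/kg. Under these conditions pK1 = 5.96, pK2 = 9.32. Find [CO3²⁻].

α₂ = 1 / (1 + [H⁺]/K2 + [H⁺]²/(K1K2)) = 1 / (1 + 10^+2.26 + 10^+1.16)
   = 1 / (1 + 181.97 + 14.454) = 1/197.42 = 0.005065
[CO3²⁻] = α₂ × DIC = 0.005065 × 9.76 = 0.0494 mmol/kg

[CO3²⁻] = 0.0494 mmol/kg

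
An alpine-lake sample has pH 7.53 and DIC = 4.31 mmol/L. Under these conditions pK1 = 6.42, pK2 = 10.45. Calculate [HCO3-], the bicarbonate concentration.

α₁ = 1 / (1 + [H⁺]/K1 + K2/[H⁺]) = 1 / (1 + 10^-1.11 + 10^-2.92)
   = 1 / (1 + 0.077625 + 0.0012023) = 1/1.0788 = 0.9269
[HCO3⁻] = α₁ × DIC = 0.9269 × 4.31 = 4.00 mmol/L

[HCO3⁻] = 4.00 mmol/L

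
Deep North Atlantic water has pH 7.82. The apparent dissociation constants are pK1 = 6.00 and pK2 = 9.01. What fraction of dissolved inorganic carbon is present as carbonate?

α₂ = 0.0598

α₂ = 1 / (1 + [H⁺]/K2 + [H⁺]²/(K1K2)) = 1 / (1 + 10^+1.19 + 10^-0.63)
   = 1 / (1 + 15.488 + 0.23442) = 1/16.723 = 0.05980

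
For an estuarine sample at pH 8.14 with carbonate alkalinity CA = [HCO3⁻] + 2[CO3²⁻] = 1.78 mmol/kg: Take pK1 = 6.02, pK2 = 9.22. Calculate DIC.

DIC = 1.66 mmol/kg

CA = [HCO3⁻] + 2[CO3²⁻] = (α₁ + 2α₂)·DIC
At pH 8.14: [H⁺]/K1 = 10^-2.12 = 0.0075858, K2/[H⁺] = 10^-1.08 = 0.083176
α₁ = 1/(1 + 0.0075858 + 0.083176) = 1/1.0908 = 0.9168; α₂ = α₁·K2/[H⁺] = 0.07626
α₁ + 2α₂ = 1.0693
DIC = CA / (α₁ + 2α₂) = 1.78 / 1.0693 = 1.66 mmol/kg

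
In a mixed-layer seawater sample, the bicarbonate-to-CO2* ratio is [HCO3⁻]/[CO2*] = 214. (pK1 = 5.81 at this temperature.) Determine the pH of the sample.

pH = 8.14

From K1 = [H⁺][HCO3⁻]/[CO2*]:  pH = pK1 + log₁₀([HCO3⁻]/[CO2*])
log₁₀(214) = +2.330
pH = 5.81 + (+2.330) = 8.14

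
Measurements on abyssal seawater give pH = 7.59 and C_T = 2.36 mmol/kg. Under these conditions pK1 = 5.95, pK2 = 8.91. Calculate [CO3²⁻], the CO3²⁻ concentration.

α₂ = 1 / (1 + [H⁺]/K2 + [H⁺]²/(K1K2)) = 1 / (1 + 10^+1.32 + 10^-0.32)
   = 1 / (1 + 20.893 + 0.47863) = 1/22.372 = 0.04470
[CO3²⁻] = α₂ × DIC = 0.04470 × 2.36 = 0.105 mmol/kg

[CO3²⁻] = 0.105 mmol/kg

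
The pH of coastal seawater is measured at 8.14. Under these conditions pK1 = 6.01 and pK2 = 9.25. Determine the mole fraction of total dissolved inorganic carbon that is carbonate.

α₂ = 0.0715

α₂ = 1 / (1 + [H⁺]/K2 + [H⁺]²/(K1K2)) = 1 / (1 + 10^+1.11 + 10^-1.02)
   = 1 / (1 + 12.882 + 0.095499) = 1/13.978 = 0.07154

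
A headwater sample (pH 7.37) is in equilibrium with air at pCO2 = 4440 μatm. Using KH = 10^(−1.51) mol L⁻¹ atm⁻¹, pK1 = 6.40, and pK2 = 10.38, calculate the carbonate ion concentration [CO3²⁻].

[CO2*] = KH · pCO2 = 10^(−1.51) × 4440×10^-6 = 1.372×10^-4 mol/L
α₀ = 1/(1 + K1/[H⁺] + K1K2/[H⁺]²) = 1/(1 + 10^+0.97 + 10^-2.04) = 0.09670
DIC = [CO2*]/α₀ = 1.372×10^-4 / 0.09670 = 1.419 mmol/L
[CO3²⁻] = α₂·DIC; α₂ = 0.0008819, so [CO3²⁻] = 0.0008819 × 1.419 = 0.00125 mmol/L = 1.25 μmol/L

[CO3²⁻] = 1.25 μmol/L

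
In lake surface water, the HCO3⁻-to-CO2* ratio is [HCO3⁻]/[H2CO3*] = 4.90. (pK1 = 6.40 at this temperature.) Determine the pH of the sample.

From K1 = [H⁺][HCO3⁻]/[H2CO3*]:  pH = pK1 + log₁₀([HCO3⁻]/[H2CO3*])
log₁₀(4.90) = +0.690
pH = 6.40 + (+0.690) = 7.09

pH = 7.09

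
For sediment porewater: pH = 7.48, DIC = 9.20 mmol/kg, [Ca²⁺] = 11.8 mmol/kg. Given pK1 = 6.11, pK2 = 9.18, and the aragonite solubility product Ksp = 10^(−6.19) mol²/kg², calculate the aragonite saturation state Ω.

α₂ = 1 / (1 + [H⁺]/K2 + [H⁺]²/(K1K2)) = 1 / (1 + 10^+1.70 + 10^+0.33)
   = 1 / (1 + 50.119 + 2.1380) = 1/53.257 = 0.01878
[CO3²⁻] = α₂ × DIC = 0.01878 × 9.20 = 0.1727 mmol/kg
Ksp = 10^(−6.19) = 6.457×10^-7
Ω = [Ca²⁺][CO3²⁻]/Ksp = (11.8×10^-3)(1.727×10^-4) / 6.457×10^-7 = 3.16

Ω = 3.16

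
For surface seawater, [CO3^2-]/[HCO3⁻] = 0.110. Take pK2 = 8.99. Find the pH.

pH = 8.03

From K2 = [H⁺][CO3^2-]/[HCO3⁻]:  pH = pK2 + log₁₀([CO3^2-]/[HCO3⁻])
log₁₀(0.110) = -0.959
pH = 8.99 + (-0.959) = 8.03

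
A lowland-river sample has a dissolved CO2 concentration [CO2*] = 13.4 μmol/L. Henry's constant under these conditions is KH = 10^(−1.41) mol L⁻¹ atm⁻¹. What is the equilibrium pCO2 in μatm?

pCO2 = 344 μatm

KH = 10^(−1.41) = 3.890×10^-2 mol L⁻¹ atm⁻¹
pCO2 = [CO2*]/KH = 13.4×10^-6 / 3.890×10^-2 = 3.44×10^-4 atm = 344 μatm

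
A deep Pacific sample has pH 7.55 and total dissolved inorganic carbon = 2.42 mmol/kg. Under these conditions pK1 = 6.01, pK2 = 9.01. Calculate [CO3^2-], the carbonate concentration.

[CO3²⁻] = 0.0789 mmol/kg

α₂ = 1 / (1 + [H⁺]/K2 + [H⁺]²/(K1K2)) = 1 / (1 + 10^+1.46 + 10^-0.08)
   = 1 / (1 + 28.840 + 0.83176) = 1/30.672 = 0.03260
[CO3²⁻] = α₂ × DIC = 0.03260 × 2.42 = 0.0789 mmol/kg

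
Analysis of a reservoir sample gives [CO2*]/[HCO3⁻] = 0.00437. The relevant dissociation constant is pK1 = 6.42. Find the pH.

pH = 8.78

From K1 = [H⁺][HCO3⁻]/[CO2*]:  pH = pK1 − log₁₀([CO2*]/[HCO3⁻])
log₁₀(0.00437) = -2.360
pH = 6.42 − (-2.360) = 8.78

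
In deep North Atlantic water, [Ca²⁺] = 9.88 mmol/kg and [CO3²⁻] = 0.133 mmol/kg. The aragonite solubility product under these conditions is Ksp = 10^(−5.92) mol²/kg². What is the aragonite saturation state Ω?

Ksp = 10^(−5.92) = 1.202×10^-6
Ω = [Ca²⁺][CO3²⁻]/Ksp = (9.88×10^-3)(0.133×10^-3) / 1.202×10^-6 = 1.09

Ω = 1.09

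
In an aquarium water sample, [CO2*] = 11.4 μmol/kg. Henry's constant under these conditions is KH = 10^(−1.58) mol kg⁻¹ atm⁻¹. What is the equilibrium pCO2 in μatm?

pCO2 = 433 μatm

KH = 10^(−1.58) = 2.630×10^-2 mol kg⁻¹ atm⁻¹
pCO2 = [CO2*]/KH = 11.4×10^-6 / 2.630×10^-2 = 4.33×10^-4 atm = 433 μatm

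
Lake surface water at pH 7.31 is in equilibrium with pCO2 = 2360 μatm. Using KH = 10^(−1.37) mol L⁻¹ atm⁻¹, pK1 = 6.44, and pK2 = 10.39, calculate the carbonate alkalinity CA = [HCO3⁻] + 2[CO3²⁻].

[CO2*] = KH · pCO2 = 10^(−1.37) × 2360×10^-6 = 1.007×10^-4 mol/L
α₀ = 1/(1 + K1/[H⁺] + K1K2/[H⁺]²) = 1/(1 + 10^+0.87 + 10^-2.21) = 0.1188
DIC = [CO2*]/α₀ = 1.007×10^-4 / 0.1188 = 0.8476 mmol/L
CA = (α₁ + 2α₂)·DIC = (0.8805 + 2×0.0007324) × 0.8476 = 0.748 mmol/L

CA = 0.748 mmol/L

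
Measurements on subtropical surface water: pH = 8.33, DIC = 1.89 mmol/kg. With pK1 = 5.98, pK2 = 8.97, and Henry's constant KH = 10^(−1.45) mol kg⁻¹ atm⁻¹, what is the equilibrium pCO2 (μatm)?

pCO2 = 193 μatm

α₀ = 1 / (1 + K1/[H⁺] + K1K2/[H⁺]²) = 1 / (1 + 10^+2.35 + 10^+1.71)
   = 1 / (1 + 223.87 + 51.286) = 1/276.16 = 0.003621
[CO2*] = α₀ × DIC = 0.003621 × 1.89 = 0.006844 mmol/kg = 6.844 μmol/kg
pCO2 = [CO2*]/KH = 6.844×10^-6 / 3.548×10^-2 = 193 μatm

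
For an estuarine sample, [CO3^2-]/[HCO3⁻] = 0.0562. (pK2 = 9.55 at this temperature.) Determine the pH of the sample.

From K2 = [H⁺][CO3^2-]/[HCO3⁻]:  pH = pK2 + log₁₀([CO3^2-]/[HCO3⁻])
log₁₀(0.0562) = -1.250
pH = 9.55 + (-1.250) = 8.30

pH = 8.30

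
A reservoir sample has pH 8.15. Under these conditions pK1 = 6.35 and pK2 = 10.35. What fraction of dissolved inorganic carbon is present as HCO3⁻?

α₁ = 0.978

α₁ = 1 / (1 + [H⁺]/K1 + K2/[H⁺]) = 1 / (1 + 10^-1.80 + 10^-2.20)
   = 1 / (1 + 0.015849 + 0.0063096) = 1/1.0222 = 0.9783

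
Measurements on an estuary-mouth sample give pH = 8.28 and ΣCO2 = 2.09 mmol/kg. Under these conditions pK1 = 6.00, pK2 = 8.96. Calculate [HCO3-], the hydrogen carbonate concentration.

[HCO3⁻] = 1.72 mmol/kg

α₁ = 1 / (1 + [H⁺]/K1 + K2/[H⁺]) = 1 / (1 + 10^-2.28 + 10^-0.68)
   = 1 / (1 + 0.0052481 + 0.20893) = 1/1.2142 = 0.8236
[HCO3⁻] = α₁ × DIC = 0.8236 × 2.09 = 1.72 mmol/kg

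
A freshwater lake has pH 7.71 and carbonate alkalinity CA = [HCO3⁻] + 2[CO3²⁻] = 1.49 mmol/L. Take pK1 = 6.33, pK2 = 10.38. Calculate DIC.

DIC = 1.55 mmol/L

CA = [HCO3⁻] + 2[CO3²⁻] = (α₁ + 2α₂)·DIC
At pH 7.71: [H⁺]/K1 = 10^-1.38 = 0.041687, K2/[H⁺] = 10^-2.67 = 0.0021380
α₁ = 1/(1 + 0.041687 + 0.0021380) = 1/1.0438 = 0.9580; α₂ = α₁·K2/[H⁺] = 0.002048
α₁ + 2α₂ = 0.9621
DIC = CA / (α₁ + 2α₂) = 1.49 / 0.9621 = 1.55 mmol/L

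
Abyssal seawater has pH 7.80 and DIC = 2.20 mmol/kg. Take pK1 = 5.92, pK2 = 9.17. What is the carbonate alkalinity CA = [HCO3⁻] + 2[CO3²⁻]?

CA = 2.26 mmol/kg

CA = [HCO3⁻] + 2[CO3²⁻] = (α₁ + 2α₂)·DIC
At pH 7.80: [H⁺]/K1 = 10^-1.88 = 0.013183, K2/[H⁺] = 10^-1.37 = 0.042658
α₁ = 1/(1 + 0.013183 + 0.042658) = 1/1.0558 = 0.9471; α₂ = α₁·K2/[H⁺] = 0.04040
α₁ + 2α₂ = 1.0279
CA = 1.0279 × 2.20 = 2.26 mmol/kg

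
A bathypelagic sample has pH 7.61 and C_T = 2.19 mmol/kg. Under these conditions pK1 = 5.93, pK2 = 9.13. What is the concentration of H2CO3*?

[CO2*] = 0.0435 mmol/kg

α₀ = 1 / (1 + K1/[H⁺] + K1K2/[H⁺]²) = 1 / (1 + 10^+1.68 + 10^+0.16)
   = 1 / (1 + 47.863 + 1.4454) = 1/50.308 = 0.01988
[CO2*] = α₀ × DIC = 0.01988 × 2.19 = 0.0435 mmol/kg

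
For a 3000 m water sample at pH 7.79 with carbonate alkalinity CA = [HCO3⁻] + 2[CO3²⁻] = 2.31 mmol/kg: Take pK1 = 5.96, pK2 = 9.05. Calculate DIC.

DIC = 2.23 mmol/kg

CA = [HCO3⁻] + 2[CO3²⁻] = (α₁ + 2α₂)·DIC
At pH 7.79: [H⁺]/K1 = 10^-1.83 = 0.014791, K2/[H⁺] = 10^-1.26 = 0.054954
α₁ = 1/(1 + 0.014791 + 0.054954) = 1/1.0697 = 0.9348; α₂ = α₁·K2/[H⁺] = 0.05137
α₁ + 2α₂ = 1.0375
DIC = CA / (α₁ + 2α₂) = 2.31 / 1.0375 = 2.23 mmol/kg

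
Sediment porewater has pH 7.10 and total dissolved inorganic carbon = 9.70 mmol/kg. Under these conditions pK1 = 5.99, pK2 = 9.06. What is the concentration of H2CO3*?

[CO2*] = 0.692 mmol/kg

α₀ = 1 / (1 + K1/[H⁺] + K1K2/[H⁺]²) = 1 / (1 + 10^+1.11 + 10^-0.85)
   = 1 / (1 + 12.882 + 0.14125) = 1/14.024 = 0.07131
[CO2*] = α₀ × DIC = 0.07131 × 9.70 = 0.692 mmol/kg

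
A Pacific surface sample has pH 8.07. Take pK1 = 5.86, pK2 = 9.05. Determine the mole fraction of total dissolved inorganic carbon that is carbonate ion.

α₂ = 0.0943

α₂ = 1 / (1 + [H⁺]/K2 + [H⁺]²/(K1K2)) = 1 / (1 + 10^+0.98 + 10^-1.23)
   = 1 / (1 + 9.5499 + 0.058884) = 1/10.609 = 0.09426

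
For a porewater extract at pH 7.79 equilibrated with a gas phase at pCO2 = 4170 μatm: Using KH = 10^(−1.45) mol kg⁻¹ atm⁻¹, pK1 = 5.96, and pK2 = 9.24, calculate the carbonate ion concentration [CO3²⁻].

[CO3²⁻] = 0.355 mmol/kg

[CO2*] = KH · pCO2 = 10^(−1.45) × 4170×10^-6 = 1.480×10^-4 mol/kg
α₀ = 1/(1 + K1/[H⁺] + K1K2/[H⁺]²) = 1/(1 + 10^+1.83 + 10^+0.38) = 0.01408
DIC = [CO2*]/α₀ = 1.480×10^-4 / 0.01408 = 10.51 mmol/kg
[CO3²⁻] = α₂·DIC; α₂ = 0.03378, so [CO3²⁻] = 0.03378 × 10.51 = 0.355 mmol/kg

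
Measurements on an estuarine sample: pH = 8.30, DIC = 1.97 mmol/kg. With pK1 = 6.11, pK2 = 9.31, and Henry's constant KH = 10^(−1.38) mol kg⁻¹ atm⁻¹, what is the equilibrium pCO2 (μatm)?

pCO2 = 276 μatm

α₀ = 1 / (1 + K1/[H⁺] + K1K2/[H⁺]²) = 1 / (1 + 10^+2.19 + 10^+1.18)
   = 1 / (1 + 154.88 + 15.136) = 1/171.02 = 0.005847
[CO2*] = α₀ × DIC = 0.005847 × 1.97 = 0.01152 mmol/kg = 11.52 μmol/kg
pCO2 = [CO2*]/KH = 1.152×10^-5 / 4.169×10^-2 = 276 μatm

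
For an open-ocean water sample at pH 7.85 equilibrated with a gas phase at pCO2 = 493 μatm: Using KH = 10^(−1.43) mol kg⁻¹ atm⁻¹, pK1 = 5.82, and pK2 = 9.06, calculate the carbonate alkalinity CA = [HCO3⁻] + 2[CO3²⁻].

CA = 2.20 mmol/kg

[CO2*] = KH · pCO2 = 10^(−1.43) × 493×10^-6 = 1.832×10^-5 mol/kg
α₀ = 1/(1 + K1/[H⁺] + K1K2/[H⁺]²) = 1/(1 + 10^+2.03 + 10^+0.82) = 0.008714
DIC = [CO2*]/α₀ = 1.832×10^-5 / 0.008714 = 2.102 mmol/kg
CA = (α₁ + 2α₂)·DIC = (0.9337 + 2×0.05757) × 2.102 = 2.20 mmol/kg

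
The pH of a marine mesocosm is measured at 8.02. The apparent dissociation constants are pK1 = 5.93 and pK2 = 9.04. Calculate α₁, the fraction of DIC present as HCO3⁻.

α₁ = 1 / (1 + [H⁺]/K1 + K2/[H⁺]) = 1 / (1 + 10^-2.09 + 10^-1.02)
   = 1 / (1 + 0.0081283 + 0.095499) = 1/1.1036 = 0.9061

α₁ = 0.906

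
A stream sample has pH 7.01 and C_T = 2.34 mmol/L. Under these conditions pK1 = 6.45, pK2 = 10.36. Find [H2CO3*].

[CO2*] = 0.505 mmol/L

α₀ = 1 / (1 + K1/[H⁺] + K1K2/[H⁺]²) = 1 / (1 + 10^+0.56 + 10^-2.79)
   = 1 / (1 + 3.6308 + 0.0016218) = 1/4.6324 = 0.2159
[CO2*] = α₀ × DIC = 0.2159 × 2.34 = 0.505 mmol/L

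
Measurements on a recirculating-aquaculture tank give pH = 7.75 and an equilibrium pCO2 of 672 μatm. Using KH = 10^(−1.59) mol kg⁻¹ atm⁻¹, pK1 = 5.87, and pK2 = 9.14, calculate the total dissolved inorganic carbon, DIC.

[CO2*] = KH · pCO2 = 10^(−1.59) × 672×10^-6 = 1.727×10^-5 mol/kg
α₀ = 1/(1 + K1/[H⁺] + K1K2/[H⁺]²) = 1/(1 + 10^+1.88 + 10^+0.49) = 0.01251
DIC = [CO2*]/α₀ = 1.727×10^-5 / 0.01251 = 1.38 mmol/kg

DIC = 1.38 mmol/kg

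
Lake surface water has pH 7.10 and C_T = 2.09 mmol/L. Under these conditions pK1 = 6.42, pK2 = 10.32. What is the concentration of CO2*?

[CO2*] = 0.361 mmol/L

α₀ = 1 / (1 + K1/[H⁺] + K1K2/[H⁺]²) = 1 / (1 + 10^+0.68 + 10^-2.54)
   = 1 / (1 + 4.7863 + 0.0028840) = 1/5.7892 = 0.1727
[CO2*] = α₀ × DIC = 0.1727 × 2.09 = 0.361 mmol/L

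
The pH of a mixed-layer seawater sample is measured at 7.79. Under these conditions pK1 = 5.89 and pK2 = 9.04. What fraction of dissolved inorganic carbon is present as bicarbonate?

α₁ = 0.936

α₁ = 1 / (1 + [H⁺]/K1 + K2/[H⁺]) = 1 / (1 + 10^-1.90 + 10^-1.25)
   = 1 / (1 + 0.012589 + 0.056234) = 1/1.0688 = 0.9356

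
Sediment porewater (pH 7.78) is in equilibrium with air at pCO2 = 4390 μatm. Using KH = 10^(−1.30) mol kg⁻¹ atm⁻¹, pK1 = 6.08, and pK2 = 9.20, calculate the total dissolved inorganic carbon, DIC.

DIC = 11.7 mmol/kg

[CO2*] = KH · pCO2 = 10^(−1.30) × 4390×10^-6 = 2.200×10^-4 mol/kg
α₀ = 1/(1 + K1/[H⁺] + K1K2/[H⁺]²) = 1/(1 + 10^+1.70 + 10^+0.28) = 0.01886
DIC = [CO2*]/α₀ = 2.200×10^-4 / 0.01886 = 11.7 mmol/kg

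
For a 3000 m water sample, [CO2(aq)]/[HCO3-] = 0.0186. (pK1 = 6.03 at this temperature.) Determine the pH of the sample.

From K1 = [H⁺][HCO3-]/[CO2(aq)]:  pH = pK1 − log₁₀([CO2(aq)]/[HCO3-])
log₁₀(0.0186) = -1.730
pH = 6.03 − (-1.730) = 7.76

pH = 7.76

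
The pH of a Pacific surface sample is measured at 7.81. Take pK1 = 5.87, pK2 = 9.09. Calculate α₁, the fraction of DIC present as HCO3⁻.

α₁ = 0.940

α₁ = 1 / (1 + [H⁺]/K1 + K2/[H⁺]) = 1 / (1 + 10^-1.94 + 10^-1.28)
   = 1 / (1 + 0.011482 + 0.052481) = 1/1.0640 = 0.9399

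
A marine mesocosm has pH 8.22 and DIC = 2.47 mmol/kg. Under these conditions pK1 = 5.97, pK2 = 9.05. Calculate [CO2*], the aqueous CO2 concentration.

[CO2*] = 12.0 μmol/kg

α₀ = 1 / (1 + K1/[H⁺] + K1K2/[H⁺]²) = 1 / (1 + 10^+2.25 + 10^+1.42)
   = 1 / (1 + 177.83 + 26.303) = 1/205.13 = 0.004875
[CO2*] = α₀ × DIC = 0.004875 × 2.47 = 0.0120 mmol/kg = 12.0 μmol/kg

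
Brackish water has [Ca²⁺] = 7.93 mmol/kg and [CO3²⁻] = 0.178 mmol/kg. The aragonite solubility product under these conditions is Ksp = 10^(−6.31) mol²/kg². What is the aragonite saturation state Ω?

Ω = 2.88

Ksp = 10^(−6.31) = 4.898×10^-7
Ω = [Ca²⁺][CO3²⁻]/Ksp = (7.93×10^-3)(0.178×10^-3) / 4.898×10^-7 = 2.88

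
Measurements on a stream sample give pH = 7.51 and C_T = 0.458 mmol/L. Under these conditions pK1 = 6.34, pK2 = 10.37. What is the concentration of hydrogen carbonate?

[HCO3⁻] = 0.428 mmol/L

α₁ = 1 / (1 + [H⁺]/K1 + K2/[H⁺]) = 1 / (1 + 10^-1.17 + 10^-2.86)
   = 1 / (1 + 0.067608 + 0.0013804) = 1/1.0690 = 0.9355
[HCO3⁻] = α₁ × DIC = 0.9355 × 0.458 = 0.428 mmol/L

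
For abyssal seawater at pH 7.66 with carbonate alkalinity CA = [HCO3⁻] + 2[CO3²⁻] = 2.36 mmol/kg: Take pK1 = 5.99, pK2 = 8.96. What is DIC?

DIC = 2.30 mmol/kg

CA = [HCO3⁻] + 2[CO3²⁻] = (α₁ + 2α₂)·DIC
At pH 7.66: [H⁺]/K1 = 10^-1.67 = 0.021380, K2/[H⁺] = 10^-1.30 = 0.050119
α₁ = 1/(1 + 0.021380 + 0.050119) = 1/1.0715 = 0.9333; α₂ = α₁·K2/[H⁺] = 0.04677
α₁ + 2α₂ = 1.0268
DIC = CA / (α₁ + 2α₂) = 2.36 / 1.0268 = 2.30 mmol/kg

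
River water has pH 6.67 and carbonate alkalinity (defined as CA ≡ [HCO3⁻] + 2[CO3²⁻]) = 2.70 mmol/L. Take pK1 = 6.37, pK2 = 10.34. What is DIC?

CA = [HCO3⁻] + 2[CO3²⁻] = (α₁ + 2α₂)·DIC
At pH 6.67: [H⁺]/K1 = 10^-0.30 = 0.50119, K2/[H⁺] = 10^-3.67 = 0.00021380
α₁ = 1/(1 + 0.50119 + 0.00021380) = 1/1.5014 = 0.6660; α₂ = α₁·K2/[H⁺] = 0.0001424
α₁ + 2α₂ = 0.6663
DIC = CA / (α₁ + 2α₂) = 2.70 / 0.6663 = 4.05 mmol/L

DIC = 4.05 mmol/L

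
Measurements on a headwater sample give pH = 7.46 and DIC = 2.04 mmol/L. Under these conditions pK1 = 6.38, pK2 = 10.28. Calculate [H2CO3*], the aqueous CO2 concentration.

[CO2*] = 0.156 mmol/L

α₀ = 1 / (1 + K1/[H⁺] + K1K2/[H⁺]²) = 1 / (1 + 10^+1.08 + 10^-1.74)
   = 1 / (1 + 12.023 + 0.018197) = 1/13.041 = 0.07668
[CO2*] = α₀ × DIC = 0.07668 × 2.04 = 0.156 mmol/L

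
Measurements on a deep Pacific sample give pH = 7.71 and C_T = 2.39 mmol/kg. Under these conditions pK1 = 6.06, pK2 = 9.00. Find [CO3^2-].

α₂ = 1 / (1 + [H⁺]/K2 + [H⁺]²/(K1K2)) = 1 / (1 + 10^+1.29 + 10^-0.36)
   = 1 / (1 + 19.498 + 0.43652) = 1/20.935 = 0.04777
[CO3²⁻] = α₂ × DIC = 0.04777 × 2.39 = 0.114 mmol/kg

[CO3²⁻] = 0.114 mmol/kg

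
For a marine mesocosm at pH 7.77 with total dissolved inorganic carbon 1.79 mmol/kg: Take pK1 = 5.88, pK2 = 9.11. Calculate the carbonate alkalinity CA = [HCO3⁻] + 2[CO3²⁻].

CA = 1.85 mmol/kg

CA = [HCO3⁻] + 2[CO3²⁻] = (α₁ + 2α₂)·DIC
At pH 7.77: [H⁺]/K1 = 10^-1.89 = 0.012882, K2/[H⁺] = 10^-1.34 = 0.045709
α₁ = 1/(1 + 0.012882 + 0.045709) = 1/1.0586 = 0.9447; α₂ = α₁·K2/[H⁺] = 0.04318
α₁ + 2α₂ = 1.0310
CA = 1.0310 × 1.79 = 1.85 mmol/kg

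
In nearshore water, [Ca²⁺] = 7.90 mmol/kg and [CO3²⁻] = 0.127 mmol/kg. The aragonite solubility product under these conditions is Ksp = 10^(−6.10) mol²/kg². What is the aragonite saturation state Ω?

Ω = 1.26

Ksp = 10^(−6.10) = 7.943×10^-7
Ω = [Ca²⁺][CO3²⁻]/Ksp = (7.90×10^-3)(0.127×10^-3) / 7.943×10^-7 = 1.26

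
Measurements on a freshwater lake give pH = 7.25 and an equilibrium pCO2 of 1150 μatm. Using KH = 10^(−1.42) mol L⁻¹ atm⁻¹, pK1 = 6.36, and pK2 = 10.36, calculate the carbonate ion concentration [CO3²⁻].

[CO2*] = KH · pCO2 = 10^(−1.42) × 1150×10^-6 = 4.372×10^-5 mol/L
α₀ = 1/(1 + K1/[H⁺] + K1K2/[H⁺]²) = 1/(1 + 10^+0.89 + 10^-2.22) = 0.1140
DIC = [CO2*]/α₀ = 4.372×10^-5 / 0.1140 = 0.3834 mmol/L
[CO3²⁻] = α₂·DIC; α₂ = 0.0006872, so [CO3²⁻] = 0.0006872 × 0.3834 = 0.000263 mmol/L = 0.263 μmol/L

[CO3²⁻] = 0.263 μmol/L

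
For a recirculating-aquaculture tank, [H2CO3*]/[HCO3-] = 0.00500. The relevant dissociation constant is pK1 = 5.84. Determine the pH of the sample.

From K1 = [H⁺][HCO3-]/[H2CO3*]:  pH = pK1 − log₁₀([H2CO3*]/[HCO3-])
log₁₀(0.00500) = -2.301
pH = 5.84 − (-2.301) = 8.14

pH = 8.14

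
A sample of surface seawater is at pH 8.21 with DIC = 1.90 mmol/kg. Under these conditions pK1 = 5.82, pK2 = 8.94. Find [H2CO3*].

[CO2*] = 6.50 μmol/kg

α₀ = 1 / (1 + K1/[H⁺] + K1K2/[H⁺]²) = 1 / (1 + 10^+2.39 + 10^+1.66)
   = 1 / (1 + 245.47 + 45.709) = 1/292.18 = 0.003423
[CO2*] = α₀ × DIC = 0.003423 × 1.90 = 0.00650 mmol/kg = 6.50 μmol/kg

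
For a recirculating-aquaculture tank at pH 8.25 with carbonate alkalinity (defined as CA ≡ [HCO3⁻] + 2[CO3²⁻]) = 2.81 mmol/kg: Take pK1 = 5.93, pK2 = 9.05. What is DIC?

CA = [HCO3⁻] + 2[CO3²⁻] = (α₁ + 2α₂)·DIC
At pH 8.25: [H⁺]/K1 = 10^-2.32 = 0.0047863, K2/[H⁺] = 10^-0.80 = 0.15849
α₁ = 1/(1 + 0.0047863 + 0.15849) = 1/1.1633 = 0.8596; α₂ = α₁·K2/[H⁺] = 0.1362
α₁ + 2α₂ = 1.1321
DIC = CA / (α₁ + 2α₂) = 2.81 / 1.1321 = 2.48 mmol/kg

DIC = 2.48 mmol/kg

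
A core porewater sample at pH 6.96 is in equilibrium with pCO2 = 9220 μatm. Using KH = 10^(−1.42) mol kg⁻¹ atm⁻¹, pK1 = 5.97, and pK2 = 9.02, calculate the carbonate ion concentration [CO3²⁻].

[CO2*] = KH · pCO2 = 10^(−1.42) × 9220×10^-6 = 3.505×10^-4 mol/kg
α₀ = 1/(1 + K1/[H⁺] + K1K2/[H⁺]²) = 1/(1 + 10^+0.99 + 10^-1.07) = 0.09210
DIC = [CO2*]/α₀ = 3.505×10^-4 / 0.09210 = 3.806 mmol/kg
[CO3²⁻] = α₂·DIC; α₂ = 0.007839, so [CO3²⁻] = 0.007839 × 3.806 = 0.0298 mmol/kg

[CO3²⁻] = 0.0298 mmol/kg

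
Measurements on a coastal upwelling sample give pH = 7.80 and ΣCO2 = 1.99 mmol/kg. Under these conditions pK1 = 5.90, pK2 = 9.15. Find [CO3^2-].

α₂ = 1 / (1 + [H⁺]/K2 + [H⁺]²/(K1K2)) = 1 / (1 + 10^+1.35 + 10^-0.55)
   = 1 / (1 + 22.387 + 0.28184) = 1/23.669 = 0.04225
[CO3²⁻] = α₂ × DIC = 0.04225 × 1.99 = 0.0841 mmol/kg

[CO3²⁻] = 0.0841 mmol/kg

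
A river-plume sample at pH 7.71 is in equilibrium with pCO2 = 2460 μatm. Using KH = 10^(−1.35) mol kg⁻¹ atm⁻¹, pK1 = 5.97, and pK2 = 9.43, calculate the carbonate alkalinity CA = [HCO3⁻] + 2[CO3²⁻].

CA = 6.27 mmol/kg

[CO2*] = KH · pCO2 = 10^(−1.35) × 2460×10^-6 = 1.099×10^-4 mol/kg
α₀ = 1/(1 + K1/[H⁺] + K1K2/[H⁺]²) = 1/(1 + 10^+1.74 + 10^+0.02) = 0.01754
DIC = [CO2*]/α₀ = 1.099×10^-4 / 0.01754 = 6.264 mmol/kg
CA = (α₁ + 2α₂)·DIC = (0.9641 + 2×0.01837) × 6.264 = 6.27 mmol/kg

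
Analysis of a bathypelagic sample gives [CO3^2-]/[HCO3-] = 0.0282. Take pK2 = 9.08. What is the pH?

From K2 = [H⁺][CO3^2-]/[HCO3-]:  pH = pK2 + log₁₀([CO3^2-]/[HCO3-])
log₁₀(0.0282) = -1.550
pH = 9.08 + (-1.550) = 7.53

pH = 7.53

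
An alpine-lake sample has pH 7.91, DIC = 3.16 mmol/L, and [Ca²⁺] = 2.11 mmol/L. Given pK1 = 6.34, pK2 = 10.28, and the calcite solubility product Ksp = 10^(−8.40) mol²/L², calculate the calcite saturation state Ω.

Ω = 6.93

α₂ = 1 / (1 + [H⁺]/K2 + [H⁺]²/(K1K2)) = 1 / (1 + 10^+2.37 + 10^+0.80)
   = 1 / (1 + 234.42 + 6.3096) = 1/241.73 = 0.004137
[CO3²⁻] = α₂ × DIC = 0.004137 × 3.16 = 0.01307 mmol/L = 13.07 μmol/L
Ksp = 10^(−8.40) = 3.981×10^-9
Ω = [Ca²⁺][CO3²⁻]/Ksp = (2.11×10^-3)(1.307×10^-5) / 3.981×10^-9 = 6.93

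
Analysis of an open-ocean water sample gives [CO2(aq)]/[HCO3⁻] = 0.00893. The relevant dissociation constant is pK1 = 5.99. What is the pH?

From K1 = [H⁺][HCO3⁻]/[CO2(aq)]:  pH = pK1 − log₁₀([CO2(aq)]/[HCO3⁻])
log₁₀(0.00893) = -2.049
pH = 5.99 − (-2.049) = 8.04

pH = 8.04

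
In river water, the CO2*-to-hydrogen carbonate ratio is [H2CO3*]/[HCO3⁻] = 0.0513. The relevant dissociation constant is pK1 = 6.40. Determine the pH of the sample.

From K1 = [H⁺][HCO3⁻]/[H2CO3*]:  pH = pK1 − log₁₀([H2CO3*]/[HCO3⁻])
log₁₀(0.0513) = -1.290
pH = 6.40 − (-1.290) = 7.69

pH = 7.69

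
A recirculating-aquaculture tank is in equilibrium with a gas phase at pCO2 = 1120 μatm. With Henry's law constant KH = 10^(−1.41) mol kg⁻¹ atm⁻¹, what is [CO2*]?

KH = 10^(−1.41) = 3.890×10^-2 mol kg⁻¹ atm⁻¹
[CO2*] = KH · pCO2 = 3.890×10^-2 × 1120×10^-6 atm = 4.36×10^-5 mol/kg

[CO2*] = 43.6 μmol/kg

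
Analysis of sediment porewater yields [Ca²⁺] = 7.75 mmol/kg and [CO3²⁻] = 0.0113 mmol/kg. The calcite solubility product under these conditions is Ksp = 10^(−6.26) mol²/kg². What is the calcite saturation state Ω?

Ksp = 10^(−6.26) = 5.495×10^-7
Ω = [Ca²⁺][CO3²⁻]/Ksp = (7.75×10^-3)(0.0113×10^-3) / 5.495×10^-7 = 0.159

Ω = 0.159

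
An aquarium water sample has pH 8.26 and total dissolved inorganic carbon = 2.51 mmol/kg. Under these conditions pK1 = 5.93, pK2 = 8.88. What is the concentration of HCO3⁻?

α₁ = 1 / (1 + [H⁺]/K1 + K2/[H⁺]) = 1 / (1 + 10^-2.33 + 10^-0.62)
   = 1 / (1 + 0.0046774 + 0.23988) = 1/1.2446 = 0.8035
[HCO3⁻] = α₁ × DIC = 0.8035 × 2.51 = 2.02 mmol/kg

[HCO3⁻] = 2.02 mmol/kg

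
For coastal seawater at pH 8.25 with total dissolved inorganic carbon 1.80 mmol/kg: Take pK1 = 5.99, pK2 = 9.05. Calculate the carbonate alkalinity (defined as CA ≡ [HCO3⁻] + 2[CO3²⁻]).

CA = [HCO3⁻] + 2[CO3²⁻] = (α₁ + 2α₂)·DIC
At pH 8.25: [H⁺]/K1 = 10^-2.26 = 0.0054954, K2/[H⁺] = 10^-0.80 = 0.15849
α₁ = 1/(1 + 0.0054954 + 0.15849) = 1/1.1640 = 0.8591; α₂ = α₁·K2/[H⁺] = 0.1362
α₁ + 2α₂ = 1.1314
CA = 1.1314 × 1.80 = 2.04 mmol/kg

CA = 2.04 mmol/kg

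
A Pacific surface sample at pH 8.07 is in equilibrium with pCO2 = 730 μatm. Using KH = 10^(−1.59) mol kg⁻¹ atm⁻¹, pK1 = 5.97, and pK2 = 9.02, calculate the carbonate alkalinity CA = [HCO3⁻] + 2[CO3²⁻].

CA = 2.89 mmol/kg

[CO2*] = KH · pCO2 = 10^(−1.59) × 730×10^-6 = 1.876×10^-5 mol/kg
α₀ = 1/(1 + K1/[H⁺] + K1K2/[H⁺]²) = 1/(1 + 10^+2.10 + 10^+1.15) = 0.007091
DIC = [CO2*]/α₀ = 1.876×10^-5 / 0.007091 = 2.646 mmol/kg
CA = (α₁ + 2α₂)·DIC = (0.8927 + 2×0.1002) × 2.646 = 2.89 mmol/kg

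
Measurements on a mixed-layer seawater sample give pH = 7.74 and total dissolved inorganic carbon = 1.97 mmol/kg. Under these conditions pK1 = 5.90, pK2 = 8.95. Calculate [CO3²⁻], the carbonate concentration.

α₂ = 1 / (1 + [H⁺]/K2 + [H⁺]²/(K1K2)) = 1 / (1 + 10^+1.21 + 10^-0.63)
   = 1 / (1 + 16.218 + 0.23442) = 1/17.453 = 0.05730
[CO3²⁻] = α₂ × DIC = 0.05730 × 1.97 = 0.113 mmol/kg

[CO3²⁻] = 0.113 mmol/kg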